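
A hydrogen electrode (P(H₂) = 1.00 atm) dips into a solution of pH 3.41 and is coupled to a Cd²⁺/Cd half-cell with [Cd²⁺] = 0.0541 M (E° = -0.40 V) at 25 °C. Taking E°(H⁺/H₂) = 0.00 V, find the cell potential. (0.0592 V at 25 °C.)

0.24 V

The hydrogen couple is the cathode, so E°_cell = 0.40 V; n = 2.
[H⁺] = 10^(−3.41) = 3.9 × 10^-4 M, and Q = [Cd²⁺]·P(H₂) / [H⁺]^2 = 3.57 × 10^5.
E = E° − (0.0592/2) log Q = 0.40 − (0.0592/2)(5.553) = 0.236 V.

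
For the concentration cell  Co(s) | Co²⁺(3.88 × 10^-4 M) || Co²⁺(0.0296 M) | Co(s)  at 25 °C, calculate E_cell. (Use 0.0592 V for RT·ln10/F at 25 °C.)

Both half-cells are Co²⁺/Co, so E°_cell = 0. The concentrated side is the cathode; the cell reaction moves Co²⁺ from high to low concentration with n = 2.
Q = [Co²⁺]_dilute/[Co²⁺]_conc = 3.88 × 10^-4/0.0296 = 0.0131.
E = 0 − (0.0592/2) log Q = −(0.0592/2)(-1.882) = 0.0557 V.

0.056 V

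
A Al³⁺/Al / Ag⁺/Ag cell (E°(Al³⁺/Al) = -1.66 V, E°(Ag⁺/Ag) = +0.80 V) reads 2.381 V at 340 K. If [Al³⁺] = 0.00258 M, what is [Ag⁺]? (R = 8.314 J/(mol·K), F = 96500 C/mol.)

0.0092 M

From the Nernst equation, ln Q = nF(E° − E)/RT = 3×96500×(2.46 − 2.381)/(8.314×340) = 8.091, so Q = 3260.
With Q = [Al³⁺]/[Ag⁺]^3 and the known concentrations, [Ag⁺]^3 in the denominator gives [Ag⁺] = 0.0092 M.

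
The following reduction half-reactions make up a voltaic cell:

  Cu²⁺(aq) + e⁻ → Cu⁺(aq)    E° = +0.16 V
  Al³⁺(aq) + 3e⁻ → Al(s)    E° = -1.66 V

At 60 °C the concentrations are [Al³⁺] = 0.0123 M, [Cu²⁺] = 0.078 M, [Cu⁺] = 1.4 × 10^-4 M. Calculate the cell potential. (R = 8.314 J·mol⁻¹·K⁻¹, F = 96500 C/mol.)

2.04 V

The Cu²⁺/Cu⁺ couple has the higher reduction potential and acts as the cathode, so E°_cell = +0.16 − (-1.66) = 1.82 V.
Balancing electrons gives n = 3; the reaction quotient is Q = [Al³⁺]·[Cu⁺]^3/[Cu²⁺]^3 = 7.11 × 10^-11.
E = E° − (RT/nF) ln Q = 1.82 − (8.314×333)/(3×96500) × (-23.367) = 1.820 + 0.223 = 2.043 V.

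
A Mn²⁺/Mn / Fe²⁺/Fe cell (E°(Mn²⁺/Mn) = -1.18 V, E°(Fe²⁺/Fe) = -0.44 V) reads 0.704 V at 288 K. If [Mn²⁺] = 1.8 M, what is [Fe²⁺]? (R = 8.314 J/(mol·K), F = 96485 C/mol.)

0.099 M

From the Nernst equation, ln Q = nF(E° − E)/RT = 2×96485×(0.74 − 0.704)/(8.314×288) = 2.901, so Q = 18.2.
With Q = [Mn²⁺]/[Fe²⁺] and the known concentrations, [Fe²⁺] in the denominator gives [Fe²⁺] = 0.099 M.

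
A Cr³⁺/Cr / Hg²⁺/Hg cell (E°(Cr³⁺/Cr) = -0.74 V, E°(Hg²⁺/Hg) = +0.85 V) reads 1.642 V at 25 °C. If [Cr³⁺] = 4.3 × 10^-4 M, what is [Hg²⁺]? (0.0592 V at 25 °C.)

0.33 M

From the Nernst equation, log Q = n(E° − E)/0.0592 = 6(1.59 − 1.642)/0.0592 = -5.270, so Q = 5.37 × 10^-6.
With Q = [Cr³⁺]^2/[Hg²⁺]^3 and the known concentrations, [Hg²⁺]^3 in the denominator gives [Hg²⁺] = 0.33 M.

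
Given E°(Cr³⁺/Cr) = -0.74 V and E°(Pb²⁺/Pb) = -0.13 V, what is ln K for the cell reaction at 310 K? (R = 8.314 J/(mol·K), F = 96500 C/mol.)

ln K = 137.0

E°_cell = -0.13 − (-0.74) = 0.61 V, with n = 6 electrons transferred.
At equilibrium E = 0, so the Nernst equation gives ln K = nFE°/RT = (6)(96500)(0.61)/((8.314)(310)) = 137.04.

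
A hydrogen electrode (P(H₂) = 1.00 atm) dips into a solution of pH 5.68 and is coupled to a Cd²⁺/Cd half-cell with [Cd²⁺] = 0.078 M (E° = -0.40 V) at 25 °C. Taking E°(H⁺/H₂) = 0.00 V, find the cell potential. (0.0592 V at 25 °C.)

The hydrogen couple is the cathode, so E°_cell = 0.40 V; n = 2.
[H⁺] = 10^(−5.68) = 2.1 × 10^-6 M, and Q = [Cd²⁺]·P(H₂) / [H⁺]^2 = 1.79 × 10^10.
E = E° − (0.0592/2) log Q = 0.40 − (0.0592/2)(10.252) = 0.097 V.

0.097 V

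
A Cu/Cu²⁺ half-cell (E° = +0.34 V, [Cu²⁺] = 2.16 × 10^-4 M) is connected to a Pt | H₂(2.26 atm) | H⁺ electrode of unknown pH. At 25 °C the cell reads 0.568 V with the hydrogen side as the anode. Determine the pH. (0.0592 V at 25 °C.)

E°_cell = 0.34 V and n = 2.
log Q = n(E° − E)/0.0592 = 2×(0.34 − 0.568)/0.0592 = -7.703.
With Q = [H⁺]^2 / ([Cu²⁺]·P(H₂)), solving for [H⁺] gives log[H⁺] = -5.507, so pH = 5.51.

pH = 5.51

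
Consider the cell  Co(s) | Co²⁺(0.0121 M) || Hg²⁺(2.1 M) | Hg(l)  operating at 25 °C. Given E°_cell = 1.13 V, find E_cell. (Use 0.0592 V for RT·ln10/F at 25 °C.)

Balancing electrons gives n = 2; the reaction quotient is Q = [Co²⁺]/[Hg²⁺] = 0.00576.
At 25 °C, E = E° − (0.0592/n) log Q = 1.13 − (0.0592/2)(-2.239) = 1.130 + 0.066 = 1.196 V.

1.20 V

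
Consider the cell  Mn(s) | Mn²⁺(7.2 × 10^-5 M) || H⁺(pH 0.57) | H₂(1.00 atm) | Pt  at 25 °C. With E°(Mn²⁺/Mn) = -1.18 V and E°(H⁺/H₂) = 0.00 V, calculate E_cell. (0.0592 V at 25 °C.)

1.27 V

The hydrogen couple is the cathode, so E°_cell = 1.18 V; n = 2.
[H⁺] = 10^(−0.57) = 0.27 M, and Q = [Mn²⁺]·P(H₂) / [H⁺]^2 = 9.94 × 10^-4.
E = E° − (0.0592/2) log Q = 1.18 − (0.0592/2)(-3.003) = 1.269 V.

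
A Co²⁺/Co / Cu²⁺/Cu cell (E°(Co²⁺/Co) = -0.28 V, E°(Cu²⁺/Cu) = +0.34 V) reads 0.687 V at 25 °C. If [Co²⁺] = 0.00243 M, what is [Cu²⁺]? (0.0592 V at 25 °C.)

From the Nernst equation, log Q = n(E° − E)/0.0592 = 2(0.62 − 0.687)/0.0592 = -2.264, so Q = 0.00545.
With Q = [Co²⁺]/[Cu²⁺] and the known concentrations, [Cu²⁺] in the denominator gives [Cu²⁺] = 0.45 M.

0.45 M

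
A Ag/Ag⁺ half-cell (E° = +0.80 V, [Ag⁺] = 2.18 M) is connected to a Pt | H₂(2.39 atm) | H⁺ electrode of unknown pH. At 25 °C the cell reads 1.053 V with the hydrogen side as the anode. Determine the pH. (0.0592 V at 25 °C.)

pH = 3.75

E°_cell = 0.80 V and n = 2.
log Q = n(E° − E)/0.0592 = 2×(0.80 − 1.053)/0.0592 = -8.547.
With Q = [H⁺]^2 / ([Ag⁺]^2·P(H₂)), solving for [H⁺] gives log[H⁺] = -3.746, so pH = 3.75.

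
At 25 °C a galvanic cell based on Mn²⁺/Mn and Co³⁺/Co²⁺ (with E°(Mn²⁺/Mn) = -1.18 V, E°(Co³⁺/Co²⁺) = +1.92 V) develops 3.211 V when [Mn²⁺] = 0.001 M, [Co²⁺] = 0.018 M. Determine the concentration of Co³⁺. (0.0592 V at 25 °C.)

From the Nernst equation, log Q = n(E° − E)/0.0592 = 2(3.10 − 3.211)/0.0592 = -3.750, so Q = 1.78 × 10^-4.
With Q = [Mn²⁺]·[Co²⁺]^2/[Co³⁺]^2 and the known concentrations, [Co³⁺]^2 in the denominator gives [Co³⁺] = 0.043 M.

0.043 M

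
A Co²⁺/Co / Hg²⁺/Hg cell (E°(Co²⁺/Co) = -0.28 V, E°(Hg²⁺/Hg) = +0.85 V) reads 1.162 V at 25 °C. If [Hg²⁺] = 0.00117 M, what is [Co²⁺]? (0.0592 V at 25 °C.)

From the Nernst equation, log Q = n(E° − E)/0.0592 = 2(1.13 − 1.162)/0.0592 = -1.081, so Q = 0.0830.
With Q = [Co²⁺]/[Hg²⁺] and the known concentrations, [Co²⁺] in the numerator gives [Co²⁺] = 9.7 × 10^-5 M.

9.7 × 10^-5 M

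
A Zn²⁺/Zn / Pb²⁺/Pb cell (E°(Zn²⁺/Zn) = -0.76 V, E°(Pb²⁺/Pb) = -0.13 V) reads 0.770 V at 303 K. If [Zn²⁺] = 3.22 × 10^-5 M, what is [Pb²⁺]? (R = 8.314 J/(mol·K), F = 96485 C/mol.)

From the Nernst equation, ln Q = nF(E° − E)/RT = 2×96485×(0.63 − 0.770)/(8.314×303) = -10.724, so Q = 2.2 × 10^-5.
With Q = [Zn²⁺]/[Pb²⁺] and the known concentrations, [Pb²⁺] in the denominator gives [Pb²⁺] = 1.5 M.

1.5 M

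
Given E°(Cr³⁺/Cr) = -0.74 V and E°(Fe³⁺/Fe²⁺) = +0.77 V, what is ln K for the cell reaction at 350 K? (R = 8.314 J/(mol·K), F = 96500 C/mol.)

ln K = 150.2

E°_cell = +0.77 − (-0.74) = 1.51 V, with n = 3 electrons transferred.
At equilibrium E = 0, so the Nernst equation gives ln K = nFE°/RT = (3)(96500)(1.51)/((8.314)(350)) = 150.23.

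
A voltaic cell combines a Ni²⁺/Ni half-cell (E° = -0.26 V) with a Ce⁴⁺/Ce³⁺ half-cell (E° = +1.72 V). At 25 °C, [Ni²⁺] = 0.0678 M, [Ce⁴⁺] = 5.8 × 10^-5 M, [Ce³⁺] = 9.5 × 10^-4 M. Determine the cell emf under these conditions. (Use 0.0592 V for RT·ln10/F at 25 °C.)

The Ce⁴⁺/Ce³⁺ couple has the higher reduction potential and acts as the cathode, so E°_cell = +1.72 − (-0.26) = 1.98 V.
Balancing electrons gives n = 2; the reaction quotient is Q = [Ni²⁺]·[Ce³⁺]^2/[Ce⁴⁺]^2 = 18.2.
At 25 °C, E = E° − (0.0592/n) log Q = 1.98 − (0.0592/2)(1.260) = 1.980 − 0.037 = 1.943 V.

1.94 V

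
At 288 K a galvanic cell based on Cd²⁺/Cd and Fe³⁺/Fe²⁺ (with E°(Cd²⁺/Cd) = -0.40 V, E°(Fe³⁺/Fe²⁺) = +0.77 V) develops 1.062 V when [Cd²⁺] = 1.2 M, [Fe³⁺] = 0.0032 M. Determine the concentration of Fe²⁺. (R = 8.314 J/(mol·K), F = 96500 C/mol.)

From the Nernst equation, ln Q = nF(E° − E)/RT = 2×96500×(1.17 − 1.062)/(8.314×288) = 8.705, so Q = 6030.
With Q = [Cd²⁺]·[Fe²⁺]^2/[Fe³⁺]^2 and the known concentrations, [Fe²⁺]^2 in the numerator gives [Fe²⁺] = 0.23 M.

0.23 M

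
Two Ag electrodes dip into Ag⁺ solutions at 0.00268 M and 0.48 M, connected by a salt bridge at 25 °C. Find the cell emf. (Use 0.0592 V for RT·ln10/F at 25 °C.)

Both half-cells are Ag⁺/Ag, so E°_cell = 0. The concentrated side is the cathode; the cell reaction moves Ag⁺ from high to low concentration with n = 1.
Q = [Ag⁺]_dilute/[Ag⁺]_conc = 0.00268/0.48 = 0.00558.
E = 0 − (0.0592/1) log Q = −(0.0592/1)(-2.253) = 0.1334 V.

0.13 V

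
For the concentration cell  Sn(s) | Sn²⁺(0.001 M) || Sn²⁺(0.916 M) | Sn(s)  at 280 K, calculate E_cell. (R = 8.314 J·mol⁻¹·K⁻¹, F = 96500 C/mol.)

0.082 V

Both half-cells are Sn²⁺/Sn, so E°_cell = 0. The concentrated side is the cathode; the cell reaction moves Sn²⁺ from high to low concentration with n = 2.
Q = [Sn²⁺]_dilute/[Sn²⁺]_conc = 0.001/0.916 = 0.00109.
E = 0 − (RT/nF) ln Q = −((8.314×280)/(2×96500))(-6.820) = 0.0823 V.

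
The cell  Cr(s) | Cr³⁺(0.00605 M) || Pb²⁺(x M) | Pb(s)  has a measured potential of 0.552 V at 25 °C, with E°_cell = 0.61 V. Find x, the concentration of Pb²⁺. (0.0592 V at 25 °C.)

3.6 × 10^-4 M

From the Nernst equation, log Q = n(E° − E)/0.0592 = 6(0.61 − 0.552)/0.0592 = 5.878, so Q = 7.56 × 10^5.
With Q = [Cr³⁺]^2/[Pb²⁺]^3 and the known concentrations, [Pb²⁺]^3 in the denominator gives [Pb²⁺] = 3.6 × 10^-4 M.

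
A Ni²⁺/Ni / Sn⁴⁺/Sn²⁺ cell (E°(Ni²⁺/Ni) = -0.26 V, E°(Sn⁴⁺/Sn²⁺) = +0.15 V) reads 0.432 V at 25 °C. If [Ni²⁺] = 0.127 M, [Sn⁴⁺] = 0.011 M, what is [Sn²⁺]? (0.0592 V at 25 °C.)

0.016 M

From the Nernst equation, log Q = n(E° − E)/0.0592 = 2(0.41 − 0.432)/0.0592 = -0.743, so Q = 0.181.
With Q = [Ni²⁺]·[Sn²⁺]/[Sn⁴⁺] and the known concentrations, [Sn²⁺] in the numerator gives [Sn²⁺] = 0.016 M.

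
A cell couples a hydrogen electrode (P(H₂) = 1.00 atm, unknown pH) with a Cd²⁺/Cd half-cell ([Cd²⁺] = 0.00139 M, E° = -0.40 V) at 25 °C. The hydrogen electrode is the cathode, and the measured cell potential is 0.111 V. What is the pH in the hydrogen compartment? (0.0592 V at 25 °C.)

E°_cell = 0.40 V and n = 2.
log Q = n(E° − E)/0.0592 = 2×(0.40 − 0.111)/0.0592 = 9.764.
With Q = [Cd²⁺]·P(H₂) / [H⁺]^2, solving for [H⁺] gives log[H⁺] = -6.310, so pH = 6.31.

pH = 6.31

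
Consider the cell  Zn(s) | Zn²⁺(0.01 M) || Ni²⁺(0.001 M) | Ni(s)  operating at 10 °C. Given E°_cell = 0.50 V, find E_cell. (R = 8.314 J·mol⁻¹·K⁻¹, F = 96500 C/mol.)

0.472 V

Balancing electrons gives n = 2; the reaction quotient is Q = [Zn²⁺]/[Ni²⁺] = 10.0.
E = E° − (RT/nF) ln Q = 0.50 − (8.314×283)/(2×96500) × (2.303) = 0.500 − 0.028 = 0.472 V.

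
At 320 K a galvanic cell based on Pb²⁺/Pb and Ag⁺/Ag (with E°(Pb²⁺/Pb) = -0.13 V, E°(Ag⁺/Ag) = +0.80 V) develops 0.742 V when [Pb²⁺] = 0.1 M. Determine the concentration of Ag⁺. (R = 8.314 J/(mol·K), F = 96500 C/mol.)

From the Nernst equation, ln Q = nF(E° − E)/RT = 2×96500×(0.93 − 0.742)/(8.314×320) = 13.638, so Q = 8.37 × 10^5.
With Q = [Pb²⁺]/[Ag⁺]^2 and the known concentrations, [Ag⁺]^2 in the denominator gives [Ag⁺] = 3.5 × 10^-4 M.

3.5 × 10^-4 M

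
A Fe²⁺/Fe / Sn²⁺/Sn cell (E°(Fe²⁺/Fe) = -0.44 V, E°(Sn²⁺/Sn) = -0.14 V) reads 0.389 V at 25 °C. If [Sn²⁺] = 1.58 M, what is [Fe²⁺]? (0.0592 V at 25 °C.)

From the Nernst equation, log Q = n(E° − E)/0.0592 = 2(0.30 − 0.389)/0.0592 = -3.007, so Q = 9.85 × 10^-4.
With Q = [Fe²⁺]/[Sn²⁺] and the known concentrations, [Fe²⁺] in the numerator gives [Fe²⁺] = 0.0016 M.

0.0016 M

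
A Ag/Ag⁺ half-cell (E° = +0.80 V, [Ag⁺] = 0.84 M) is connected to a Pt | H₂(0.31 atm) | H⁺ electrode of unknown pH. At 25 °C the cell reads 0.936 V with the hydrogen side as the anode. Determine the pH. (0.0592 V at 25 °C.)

E°_cell = 0.80 V and n = 2.
log Q = n(E° − E)/0.0592 = 2×(0.80 − 0.936)/0.0592 = -4.595.
With Q = [H⁺]^2 / ([Ag⁺]^2·P(H₂)), solving for [H⁺] gives log[H⁺] = -2.627, so pH = 2.63.

pH = 2.63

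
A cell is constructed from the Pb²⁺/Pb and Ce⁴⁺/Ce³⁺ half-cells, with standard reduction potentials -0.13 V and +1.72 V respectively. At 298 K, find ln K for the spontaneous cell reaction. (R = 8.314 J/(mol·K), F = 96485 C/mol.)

E°_cell = +1.72 − (-0.13) = 1.85 V, with n = 2 electrons transferred.
At equilibrium E = 0, so the Nernst equation gives ln K = nFE°/RT = (2)(96485)(1.85)/((8.314)(298)) = 144.09.

ln K = 144.1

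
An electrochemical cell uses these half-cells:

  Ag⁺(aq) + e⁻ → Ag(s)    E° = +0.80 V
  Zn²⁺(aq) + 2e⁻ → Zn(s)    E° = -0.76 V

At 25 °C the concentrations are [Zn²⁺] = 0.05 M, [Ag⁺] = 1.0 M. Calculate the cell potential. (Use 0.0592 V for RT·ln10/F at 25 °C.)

The Ag⁺/Ag couple has the higher reduction potential and acts as the cathode, so E°_cell = +0.80 − (-0.76) = 1.56 V.
Balancing electrons gives n = 2; the reaction quotient is Q = [Zn²⁺]/[Ag⁺]^2 = 0.0500.
At 25 °C, E = E° − (0.0592/n) log Q = 1.56 − (0.0592/2)(-1.301) = 1.560 + 0.039 = 1.599 V.

1.60 V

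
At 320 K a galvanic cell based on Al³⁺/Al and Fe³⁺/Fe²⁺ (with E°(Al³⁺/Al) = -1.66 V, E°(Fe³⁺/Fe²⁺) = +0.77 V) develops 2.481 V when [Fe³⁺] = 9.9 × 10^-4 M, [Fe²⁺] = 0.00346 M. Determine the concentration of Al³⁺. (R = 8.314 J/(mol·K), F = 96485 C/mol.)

9.1 × 10^-5 M

From the Nernst equation, ln Q = nF(E° − E)/RT = 3×96485×(2.43 − 2.481)/(8.314×320) = -5.549, so Q = 0.00389.
With Q = [Al³⁺]·[Fe²⁺]^3/[Fe³⁺]^3 and the known concentrations, [Al³⁺] in the numerator gives [Al³⁺] = 9.1 × 10^-5 M.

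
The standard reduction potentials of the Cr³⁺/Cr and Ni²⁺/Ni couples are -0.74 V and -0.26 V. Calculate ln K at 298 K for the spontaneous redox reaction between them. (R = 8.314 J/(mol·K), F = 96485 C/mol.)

E°_cell = -0.26 − (-0.74) = 0.48 V, with n = 6 electrons transferred.
At equilibrium E = 0, so the Nernst equation gives ln K = nFE°/RT = (6)(96485)(0.48)/((8.314)(298)) = 112.16.

ln K = 112.2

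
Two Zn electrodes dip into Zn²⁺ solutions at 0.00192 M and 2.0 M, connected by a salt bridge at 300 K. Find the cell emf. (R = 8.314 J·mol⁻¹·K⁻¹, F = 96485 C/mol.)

Both half-cells are Zn²⁺/Zn, so E°_cell = 0. The concentrated side is the cathode; the cell reaction moves Zn²⁺ from high to low concentration with n = 2.
Q = [Zn²⁺]_dilute/[Zn²⁺]_conc = 0.00192/2.0 = 9.6 × 10^-4.
E = 0 − (RT/nF) ln Q = −((8.314×300)/(2×96485))(-6.949) = 0.0898 V.

0.090 V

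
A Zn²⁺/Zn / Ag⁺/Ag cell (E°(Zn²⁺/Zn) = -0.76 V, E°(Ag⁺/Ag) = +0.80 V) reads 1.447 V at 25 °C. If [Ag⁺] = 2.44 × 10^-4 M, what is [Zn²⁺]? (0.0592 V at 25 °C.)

From the Nernst equation, log Q = n(E° − E)/0.0592 = 2(1.56 − 1.447)/0.0592 = 3.818, so Q = 6570.
With Q = [Zn²⁺]/[Ag⁺]^2 and the known concentrations, [Zn²⁺] in the numerator gives [Zn²⁺] = 3.9 × 10^-4 M.

3.9 × 10^-4 M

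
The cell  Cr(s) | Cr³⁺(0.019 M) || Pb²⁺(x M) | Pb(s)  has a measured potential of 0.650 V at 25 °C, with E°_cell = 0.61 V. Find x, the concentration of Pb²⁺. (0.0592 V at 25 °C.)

From the Nernst equation, log Q = n(E° − E)/0.0592 = 6(0.61 − 0.650)/0.0592 = -4.054, so Q = 8.83 × 10^-5.
With Q = [Cr³⁺]^2/[Pb²⁺]^3 and the known concentrations, [Pb²⁺]^3 in the denominator gives [Pb²⁺] = 1.6 M.

1.6 M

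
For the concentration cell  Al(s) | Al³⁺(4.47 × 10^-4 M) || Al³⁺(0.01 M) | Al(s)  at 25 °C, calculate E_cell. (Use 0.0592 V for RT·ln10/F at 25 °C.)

Both half-cells are Al³⁺/Al, so E°_cell = 0. The concentrated side is the cathode; the cell reaction moves Al³⁺ from high to low concentration with n = 3.
Q = [Al³⁺]_dilute/[Al³⁺]_conc = 4.47 × 10^-4/0.01 = 0.0447.
E = 0 − (0.0592/3) log Q = −(0.0592/3)(-1.350) = 0.0266 V.

0.027 V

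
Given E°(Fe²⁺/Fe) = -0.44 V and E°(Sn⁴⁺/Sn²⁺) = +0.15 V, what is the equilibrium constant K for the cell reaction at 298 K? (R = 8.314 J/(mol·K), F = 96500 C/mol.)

9.1 × 10^19

E°_cell = +0.15 − (-0.44) = 0.59 V, with n = 2 electrons transferred.
At equilibrium E = 0, so the Nernst equation gives ln K = nFE°/RT = (2)(96500)(0.59)/((8.314)(298)) = 45.96.
K = e^45.96 = 9.1 × 10^19.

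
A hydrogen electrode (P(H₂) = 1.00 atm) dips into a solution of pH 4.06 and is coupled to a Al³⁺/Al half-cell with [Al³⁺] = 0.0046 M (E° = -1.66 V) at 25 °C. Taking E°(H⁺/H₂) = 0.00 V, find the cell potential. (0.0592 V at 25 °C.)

The hydrogen couple is the cathode, so E°_cell = 1.66 V; n = 6.
[H⁺] = 10^(−4.06) = 8.7 × 10^-5 M, and Q = [Al³⁺]^2·P(H₂)^3 / [H⁺]^6 = 4.85 × 10^19.
E = E° − (0.0592/6) log Q = 1.66 − (0.0592/6)(19.686) = 1.466 V.

1.47 V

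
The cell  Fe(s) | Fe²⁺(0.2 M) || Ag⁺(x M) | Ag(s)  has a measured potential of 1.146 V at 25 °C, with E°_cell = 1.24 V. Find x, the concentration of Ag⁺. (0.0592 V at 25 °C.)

0.012 M

From the Nernst equation, log Q = n(E° − E)/0.0592 = 2(1.24 − 1.146)/0.0592 = 3.176, so Q = 1500.
With Q = [Fe²⁺]/[Ag⁺]^2 and the known concentrations, [Ag⁺]^2 in the denominator gives [Ag⁺] = 0.012 M.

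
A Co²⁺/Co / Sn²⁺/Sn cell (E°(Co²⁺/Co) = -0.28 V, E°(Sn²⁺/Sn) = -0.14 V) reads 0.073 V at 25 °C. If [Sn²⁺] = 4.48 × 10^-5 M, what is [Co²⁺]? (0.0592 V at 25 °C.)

0.0082 M

From the Nernst equation, log Q = n(E° − E)/0.0592 = 2(0.14 − 0.073)/0.0592 = 2.264, so Q = 183.
With Q = [Co²⁺]/[Sn²⁺] and the known concentrations, [Co²⁺] in the numerator gives [Co²⁺] = 0.0082 M.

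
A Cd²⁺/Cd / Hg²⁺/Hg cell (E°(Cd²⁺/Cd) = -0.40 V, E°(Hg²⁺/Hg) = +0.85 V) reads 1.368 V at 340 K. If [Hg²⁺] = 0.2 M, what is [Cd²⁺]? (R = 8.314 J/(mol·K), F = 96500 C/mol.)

From the Nernst equation, ln Q = nF(E° − E)/RT = 2×96500×(1.25 − 1.368)/(8.314×340) = -8.057, so Q = 3.17 × 10^-4.
With Q = [Cd²⁺]/[Hg²⁺] and the known concentrations, [Cd²⁺] in the numerator gives [Cd²⁺] = 6.3 × 10^-5 M.

6.3 × 10^-5 M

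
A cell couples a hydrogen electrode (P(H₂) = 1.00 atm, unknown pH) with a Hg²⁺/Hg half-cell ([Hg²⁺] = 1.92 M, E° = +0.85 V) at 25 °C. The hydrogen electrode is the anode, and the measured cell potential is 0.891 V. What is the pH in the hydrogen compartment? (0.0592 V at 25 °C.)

pH = 0.55

E°_cell = 0.85 V and n = 2.
log Q = n(E° − E)/0.0592 = 2×(0.85 − 0.891)/0.0592 = -1.385.
With Q = [H⁺]^2 / ([Hg²⁺]·P(H₂)), solving for [H⁺] gives log[H⁺] = -0.551, so pH = 0.55.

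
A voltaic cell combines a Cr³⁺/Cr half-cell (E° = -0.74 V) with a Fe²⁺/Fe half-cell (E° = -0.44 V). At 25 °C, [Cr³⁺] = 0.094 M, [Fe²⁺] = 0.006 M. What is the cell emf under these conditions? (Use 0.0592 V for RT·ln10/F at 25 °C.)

0.254 V

The Fe²⁺/Fe couple has the higher reduction potential and acts as the cathode, so E°_cell = -0.44 − (-0.74) = 0.30 V.
Balancing electrons gives n = 6; the reaction quotient is Q = [Cr³⁺]^2/[Fe²⁺]^3 = 4.09 × 10^4.
At 25 °C, E = E° − (0.0592/n) log Q = 0.30 − (0.0592/6)(4.612) = 0.300 − 0.046 = 0.254 V.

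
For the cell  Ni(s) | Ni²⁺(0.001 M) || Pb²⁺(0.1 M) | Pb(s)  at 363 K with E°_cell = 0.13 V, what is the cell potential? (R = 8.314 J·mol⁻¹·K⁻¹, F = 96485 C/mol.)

0.202 V

Balancing electrons gives n = 2; the reaction quotient is Q = [Ni²⁺]/[Pb²⁺] = 0.0100.
E = E° − (RT/nF) ln Q = 0.13 − (8.314×363)/(2×96485) × (-4.605) = 0.130 + 0.072 = 0.202 V.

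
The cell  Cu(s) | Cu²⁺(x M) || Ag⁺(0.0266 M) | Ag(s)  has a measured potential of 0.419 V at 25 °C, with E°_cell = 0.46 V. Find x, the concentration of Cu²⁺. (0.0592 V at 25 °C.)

From the Nernst equation, log Q = n(E° − E)/0.0592 = 2(0.46 − 0.419)/0.0592 = 1.385, so Q = 24.3.
With Q = [Cu²⁺]/[Ag⁺]^2 and the known concentrations, [Cu²⁺] in the numerator gives [Cu²⁺] = 0.017 M.

0.017 M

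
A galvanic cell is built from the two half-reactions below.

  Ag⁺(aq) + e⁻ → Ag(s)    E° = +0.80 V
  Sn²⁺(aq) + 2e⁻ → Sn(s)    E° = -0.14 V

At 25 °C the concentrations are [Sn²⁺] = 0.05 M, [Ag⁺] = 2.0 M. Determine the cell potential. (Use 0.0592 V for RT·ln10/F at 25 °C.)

The Ag⁺/Ag couple has the higher reduction potential and acts as the cathode, so E°_cell = +0.80 − (-0.14) = 0.94 V.
Balancing electrons gives n = 2; the reaction quotient is Q = [Sn²⁺]/[Ag⁺]^2 = 0.0125.
At 25 °C, E = E° − (0.0592/n) log Q = 0.94 − (0.0592/2)(-1.903) = 0.940 + 0.056 = 0.996 V.

0.996 V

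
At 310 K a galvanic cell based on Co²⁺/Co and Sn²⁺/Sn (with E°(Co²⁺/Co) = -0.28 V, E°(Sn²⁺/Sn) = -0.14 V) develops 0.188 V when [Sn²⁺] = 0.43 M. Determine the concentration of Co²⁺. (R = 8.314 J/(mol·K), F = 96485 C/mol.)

0.012 M

From the Nernst equation, ln Q = nF(E° − E)/RT = 2×96485×(0.14 − 0.188)/(8.314×310) = -3.594, so Q = 0.0275.
With Q = [Co²⁺]/[Sn²⁺] and the known concentrations, [Co²⁺] in the numerator gives [Co²⁺] = 0.012 M.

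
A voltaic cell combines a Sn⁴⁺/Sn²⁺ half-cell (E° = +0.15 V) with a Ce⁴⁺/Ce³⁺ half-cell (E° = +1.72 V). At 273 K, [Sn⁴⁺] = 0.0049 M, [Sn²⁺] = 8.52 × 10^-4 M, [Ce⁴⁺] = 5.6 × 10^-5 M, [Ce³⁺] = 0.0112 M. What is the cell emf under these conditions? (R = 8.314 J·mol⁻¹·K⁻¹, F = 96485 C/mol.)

The Ce⁴⁺/Ce³⁺ couple has the higher reduction potential and acts as the cathode, so E°_cell = +1.72 − (+0.15) = 1.57 V.
Balancing electrons gives n = 2; the reaction quotient is Q = [Sn⁴⁺]·[Ce³⁺]^2/([Sn²⁺]·[Ce⁴⁺]^2) = 2.3 × 10^5.
E = E° − (RT/nF) ln Q = 1.57 − (8.314×273)/(2×96485) × (12.346) = 1.570 − 0.145 = 1.425 V.

1.42 V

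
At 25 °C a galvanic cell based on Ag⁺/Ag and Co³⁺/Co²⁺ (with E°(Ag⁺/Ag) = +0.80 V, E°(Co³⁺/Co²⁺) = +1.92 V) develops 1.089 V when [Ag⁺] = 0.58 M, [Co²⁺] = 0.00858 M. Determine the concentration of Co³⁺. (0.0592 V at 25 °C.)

From the Nernst equation, log Q = n(E° − E)/0.0592 = 1(1.12 − 1.089)/0.0592 = 0.524, so Q = 3.34.
With Q = [Ag⁺]·[Co²⁺]/[Co³⁺] and the known concentrations, [Co³⁺] in the denominator gives [Co³⁺] = 0.0015 M.

0.0015 M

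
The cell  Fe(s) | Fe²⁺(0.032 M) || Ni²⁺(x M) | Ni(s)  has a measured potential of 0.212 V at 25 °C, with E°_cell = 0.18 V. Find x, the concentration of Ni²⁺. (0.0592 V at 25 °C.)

From the Nernst equation, log Q = n(E° − E)/0.0592 = 2(0.18 − 0.212)/0.0592 = -1.081, so Q = 0.0830.
With Q = [Fe²⁺]/[Ni²⁺] and the known concentrations, [Ni²⁺] in the denominator gives [Ni²⁺] = 0.39 M.

0.39 M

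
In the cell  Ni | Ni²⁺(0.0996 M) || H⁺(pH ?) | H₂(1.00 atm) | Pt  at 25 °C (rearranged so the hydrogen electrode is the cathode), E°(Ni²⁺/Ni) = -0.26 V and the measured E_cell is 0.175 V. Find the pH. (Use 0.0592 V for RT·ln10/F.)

pH = 1.94

E°_cell = 0.26 V and n = 2.
log Q = n(E° − E)/0.0592 = 2×(0.26 − 0.175)/0.0592 = 2.872.
With Q = [Ni²⁺]·P(H₂) / [H⁺]^2, solving for [H⁺] gives log[H⁺] = -1.937, so pH = 1.94.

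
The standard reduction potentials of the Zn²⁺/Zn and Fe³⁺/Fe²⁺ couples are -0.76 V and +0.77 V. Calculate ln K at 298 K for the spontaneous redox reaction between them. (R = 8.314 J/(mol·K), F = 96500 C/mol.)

ln K = 119.2

E°_cell = +0.77 − (-0.76) = 1.53 V, with n = 2 electrons transferred.
At equilibrium E = 0, so the Nernst equation gives ln K = nFE°/RT = (2)(96500)(1.53)/((8.314)(298)) = 119.19.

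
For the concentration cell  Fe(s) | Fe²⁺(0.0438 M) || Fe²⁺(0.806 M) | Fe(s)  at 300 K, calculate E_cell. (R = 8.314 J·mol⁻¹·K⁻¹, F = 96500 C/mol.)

Both half-cells are Fe²⁺/Fe, so E°_cell = 0. The concentrated side is the cathode; the cell reaction moves Fe²⁺ from high to low concentration with n = 2.
Q = [Fe²⁺]_dilute/[Fe²⁺]_conc = 0.0438/0.806 = 0.0543.
E = 0 − (RT/nF) ln Q = −((8.314×300)/(2×96500))(-2.912) = 0.0376 V.

0.038 V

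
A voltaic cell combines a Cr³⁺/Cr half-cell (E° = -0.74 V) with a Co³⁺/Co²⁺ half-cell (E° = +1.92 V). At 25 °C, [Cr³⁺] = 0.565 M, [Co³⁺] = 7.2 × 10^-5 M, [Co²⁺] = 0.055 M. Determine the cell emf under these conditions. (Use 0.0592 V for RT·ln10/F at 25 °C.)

2.49 V

The Co³⁺/Co²⁺ couple has the higher reduction potential and acts as the cathode, so E°_cell = +1.92 − (-0.74) = 2.66 V.
Balancing electrons gives n = 3; the reaction quotient is Q = [Cr³⁺]·[Co²⁺]^3/[Co³⁺]^3 = 2.52 × 10^8.
At 25 °C, E = E° − (0.0592/n) log Q = 2.66 − (0.0592/3)(8.401) = 2.660 − 0.166 = 2.494 V.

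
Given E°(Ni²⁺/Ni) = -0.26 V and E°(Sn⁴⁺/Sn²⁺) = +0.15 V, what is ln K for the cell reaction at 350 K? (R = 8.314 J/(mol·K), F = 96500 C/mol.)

ln K = 27.2

E°_cell = +0.15 − (-0.26) = 0.41 V, with n = 2 electrons transferred.
At equilibrium E = 0, so the Nernst equation gives ln K = nFE°/RT = (2)(96500)(0.41)/((8.314)(350)) = 27.19.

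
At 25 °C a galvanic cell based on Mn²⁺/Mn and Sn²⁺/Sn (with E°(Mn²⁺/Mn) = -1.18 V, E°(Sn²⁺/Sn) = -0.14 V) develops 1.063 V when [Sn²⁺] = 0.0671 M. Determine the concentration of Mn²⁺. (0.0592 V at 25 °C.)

From the Nernst equation, log Q = n(E° − E)/0.0592 = 2(1.04 − 1.063)/0.0592 = -0.777, so Q = 0.167.
With Q = [Mn²⁺]/[Sn²⁺] and the known concentrations, [Mn²⁺] in the numerator gives [Mn²⁺] = 0.011 M.

0.011 M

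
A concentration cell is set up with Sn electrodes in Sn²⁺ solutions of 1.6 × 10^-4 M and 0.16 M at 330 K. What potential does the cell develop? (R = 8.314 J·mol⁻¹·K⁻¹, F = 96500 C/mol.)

0.098 V

Both half-cells are Sn²⁺/Sn, so E°_cell = 0. The concentrated side is the cathode; the cell reaction moves Sn²⁺ from high to low concentration with n = 2.
Q = [Sn²⁺]_dilute/[Sn²⁺]_conc = 1.6 × 10^-4/0.16 = 0.00100.
E = 0 − (RT/nF) ln Q = −((8.314×330)/(2×96500))(-6.908) = 0.0982 V.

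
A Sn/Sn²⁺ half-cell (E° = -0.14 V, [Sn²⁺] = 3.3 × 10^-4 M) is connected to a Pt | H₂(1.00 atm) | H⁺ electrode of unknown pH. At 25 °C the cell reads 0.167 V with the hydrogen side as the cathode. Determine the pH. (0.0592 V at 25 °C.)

pH = 1.28

E°_cell = 0.14 V and n = 2.
log Q = n(E° − E)/0.0592 = 2×(0.14 − 0.167)/0.0592 = -0.912.
With Q = [Sn²⁺]·P(H₂) / [H⁺]^2, solving for [H⁺] gives log[H⁺] = -1.285, so pH = 1.28.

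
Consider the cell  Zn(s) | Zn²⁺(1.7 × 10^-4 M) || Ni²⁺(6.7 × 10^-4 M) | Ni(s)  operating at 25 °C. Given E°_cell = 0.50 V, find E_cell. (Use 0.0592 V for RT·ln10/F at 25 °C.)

Balancing electrons gives n = 2; the reaction quotient is Q = [Zn²⁺]/[Ni²⁺] = 0.254.
At 25 °C, E = E° − (0.0592/n) log Q = 0.50 − (0.0592/2)(-0.596) = 0.500 + 0.018 = 0.518 V.

0.518 V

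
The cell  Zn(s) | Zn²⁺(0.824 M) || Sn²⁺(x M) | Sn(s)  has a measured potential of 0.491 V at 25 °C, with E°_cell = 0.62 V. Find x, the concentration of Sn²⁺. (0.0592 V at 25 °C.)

From the Nernst equation, log Q = n(E° − E)/0.0592 = 2(0.62 − 0.491)/0.0592 = 4.358, so Q = 2.28 × 10^4.
With Q = [Zn²⁺]/[Sn²⁺] and the known concentrations, [Sn²⁺] in the denominator gives [Sn²⁺] = 3.6 × 10^-5 M.

3.6 × 10^-5 M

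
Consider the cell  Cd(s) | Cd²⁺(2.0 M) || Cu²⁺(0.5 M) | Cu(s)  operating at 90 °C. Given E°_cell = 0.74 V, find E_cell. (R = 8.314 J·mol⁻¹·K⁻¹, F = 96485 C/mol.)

0.718 V

Balancing electrons gives n = 2; the reaction quotient is Q = [Cd²⁺]/[Cu²⁺] = 4.00.
E = E° − (RT/nF) ln Q = 0.74 − (8.314×363)/(2×96485) × (1.386) = 0.740 − 0.022 = 0.718 V.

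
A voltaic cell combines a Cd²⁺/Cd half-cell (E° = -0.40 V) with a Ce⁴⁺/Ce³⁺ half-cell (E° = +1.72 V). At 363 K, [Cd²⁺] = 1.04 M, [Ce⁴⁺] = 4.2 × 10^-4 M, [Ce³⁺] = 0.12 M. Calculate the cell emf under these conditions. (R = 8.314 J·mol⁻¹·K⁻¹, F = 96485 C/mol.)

1.94 V

The Ce⁴⁺/Ce³⁺ couple has the higher reduction potential and acts as the cathode, so E°_cell = +1.72 − (-0.40) = 2.12 V.
Balancing electrons gives n = 2; the reaction quotient is Q = [Cd²⁺]·[Ce³⁺]^2/[Ce⁴⁺]^2 = 8.49 × 10^4.
E = E° − (RT/nF) ln Q = 2.12 − (8.314×363)/(2×96485) × (11.349) = 2.120 − 0.177 = 1.943 V.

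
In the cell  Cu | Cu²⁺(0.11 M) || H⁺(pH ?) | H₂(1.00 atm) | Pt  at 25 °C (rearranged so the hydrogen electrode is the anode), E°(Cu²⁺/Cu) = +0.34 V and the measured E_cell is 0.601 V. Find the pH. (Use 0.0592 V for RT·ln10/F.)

E°_cell = 0.34 V and n = 2.
log Q = n(E° − E)/0.0592 = 2×(0.34 − 0.601)/0.0592 = -8.818.
With Q = [H⁺]^2 / ([Cu²⁺]·P(H₂)), solving for [H⁺] gives log[H⁺] = -4.888, so pH = 4.89.

pH = 4.89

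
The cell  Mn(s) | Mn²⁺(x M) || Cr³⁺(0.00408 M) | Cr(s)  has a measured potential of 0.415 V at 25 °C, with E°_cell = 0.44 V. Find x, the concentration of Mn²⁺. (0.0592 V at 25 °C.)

0.18 M

From the Nernst equation, log Q = n(E° − E)/0.0592 = 6(0.44 − 0.415)/0.0592 = 2.534, so Q = 342.
With Q = [Mn²⁺]^3/[Cr³⁺]^2 and the known concentrations, [Mn²⁺]^3 in the numerator gives [Mn²⁺] = 0.18 M.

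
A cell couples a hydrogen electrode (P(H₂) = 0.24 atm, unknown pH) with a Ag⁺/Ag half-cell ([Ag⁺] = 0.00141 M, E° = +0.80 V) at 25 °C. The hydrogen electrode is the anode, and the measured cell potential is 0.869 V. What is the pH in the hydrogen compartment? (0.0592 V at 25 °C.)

pH = 4.33

E°_cell = 0.80 V and n = 2.
log Q = n(E° − E)/0.0592 = 2×(0.80 − 0.869)/0.0592 = -2.331.
With Q = [H⁺]^2 / ([Ag⁺]^2·P(H₂)), solving for [H⁺] gives log[H⁺] = -4.326, so pH = 4.33.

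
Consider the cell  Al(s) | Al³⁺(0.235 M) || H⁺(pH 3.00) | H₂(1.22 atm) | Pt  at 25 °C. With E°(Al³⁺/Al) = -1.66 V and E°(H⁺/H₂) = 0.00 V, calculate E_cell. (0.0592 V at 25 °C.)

1.49 V

The hydrogen couple is the cathode, so E°_cell = 1.66 V; n = 6.
[H⁺] = 10^(−3.00) = 0.0010 M, and Q = [Al³⁺]^2·P(H₂)^3 / [H⁺]^6 = 1 × 10^17.
E = E° − (0.0592/6) log Q = 1.66 − (0.0592/6)(17.001) = 1.492 V.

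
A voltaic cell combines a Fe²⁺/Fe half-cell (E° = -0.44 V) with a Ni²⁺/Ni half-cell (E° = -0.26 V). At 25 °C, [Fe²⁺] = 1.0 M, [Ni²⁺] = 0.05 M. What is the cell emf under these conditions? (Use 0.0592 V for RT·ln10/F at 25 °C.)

0.141 V

The Ni²⁺/Ni couple has the higher reduction potential and acts as the cathode, so E°_cell = -0.26 − (-0.44) = 0.18 V.
Balancing electrons gives n = 2; the reaction quotient is Q = [Fe²⁺]/[Ni²⁺] = 20.0.
At 25 °C, E = E° − (0.0592/n) log Q = 0.18 − (0.0592/2)(1.301) = 0.180 − 0.039 = 0.141 V.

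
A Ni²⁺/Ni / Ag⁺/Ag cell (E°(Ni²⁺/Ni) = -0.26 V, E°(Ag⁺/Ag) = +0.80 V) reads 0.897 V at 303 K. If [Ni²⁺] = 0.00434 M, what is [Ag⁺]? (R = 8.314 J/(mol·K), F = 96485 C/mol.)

From the Nernst equation, ln Q = nF(E° − E)/RT = 2×96485×(1.06 − 0.897)/(8.314×303) = 12.486, so Q = 2.65 × 10^5.
With Q = [Ni²⁺]/[Ag⁺]^2 and the known concentrations, [Ag⁺]^2 in the denominator gives [Ag⁺] = 1.3 × 10^-4 M.

1.3 × 10^-4 M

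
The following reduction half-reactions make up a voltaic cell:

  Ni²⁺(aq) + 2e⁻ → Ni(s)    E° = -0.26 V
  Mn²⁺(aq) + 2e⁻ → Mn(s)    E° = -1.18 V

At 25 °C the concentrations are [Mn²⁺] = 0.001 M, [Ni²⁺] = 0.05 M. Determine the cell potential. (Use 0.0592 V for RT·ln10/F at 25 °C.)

0.970 V

The Ni²⁺/Ni couple has the higher reduction potential and acts as the cathode, so E°_cell = -0.26 − (-1.18) = 0.92 V.
Balancing electrons gives n = 2; the reaction quotient is Q = [Mn²⁺]/[Ni²⁺] = 0.0200.
At 25 °C, E = E° − (0.0592/n) log Q = 0.92 − (0.0592/2)(-1.699) = 0.920 + 0.050 = 0.970 V.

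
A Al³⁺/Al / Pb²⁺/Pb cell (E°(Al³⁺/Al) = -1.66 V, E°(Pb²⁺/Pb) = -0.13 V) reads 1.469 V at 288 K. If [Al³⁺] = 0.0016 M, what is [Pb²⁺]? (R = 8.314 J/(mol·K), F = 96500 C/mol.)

From the Nernst equation, ln Q = nF(E° − E)/RT = 6×96500×(1.53 − 1.469)/(8.314×288) = 14.750, so Q = 2.55 × 10^6.
With Q = [Al³⁺]^2/[Pb²⁺]^3 and the known concentrations, [Pb²⁺]^3 in the denominator gives [Pb²⁺] = 1 × 10^-4 M.

1 × 10^-4 M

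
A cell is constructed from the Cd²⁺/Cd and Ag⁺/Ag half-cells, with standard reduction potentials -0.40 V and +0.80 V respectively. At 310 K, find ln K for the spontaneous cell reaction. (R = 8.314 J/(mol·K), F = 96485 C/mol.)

E°_cell = +0.80 − (-0.40) = 1.20 V, with n = 2 electrons transferred.
At equilibrium E = 0, so the Nernst equation gives ln K = nFE°/RT = (2)(96485)(1.20)/((8.314)(310)) = 89.85.

ln K = 89.8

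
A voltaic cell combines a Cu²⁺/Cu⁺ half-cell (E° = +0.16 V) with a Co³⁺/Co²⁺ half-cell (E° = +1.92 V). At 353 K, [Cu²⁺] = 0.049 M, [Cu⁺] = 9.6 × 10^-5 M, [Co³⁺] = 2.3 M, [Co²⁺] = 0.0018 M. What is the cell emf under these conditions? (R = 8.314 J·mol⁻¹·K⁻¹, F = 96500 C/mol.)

The Co³⁺/Co²⁺ couple has the higher reduction potential and acts as the cathode, so E°_cell = +1.92 − (+0.16) = 1.76 V.
Balancing electrons gives n = 1; the reaction quotient is Q = [Cu²⁺]·[Co²⁺]/([Cu⁺]·[Co³⁺]) = 0.399.
E = E° − (RT/nF) ln Q = 1.76 − (8.314×353)/(1×96500) × (-0.918) = 1.760 + 0.028 = 1.788 V.

1.79 V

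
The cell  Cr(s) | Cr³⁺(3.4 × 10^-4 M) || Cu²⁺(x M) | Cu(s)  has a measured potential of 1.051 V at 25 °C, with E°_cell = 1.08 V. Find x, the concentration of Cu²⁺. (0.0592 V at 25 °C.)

5.1 × 10^-4 M

From the Nernst equation, log Q = n(E° − E)/0.0592 = 6(1.08 − 1.051)/0.0592 = 2.939, so Q = 869.
With Q = [Cr³⁺]^2/[Cu²⁺]^3 and the known concentrations, [Cu²⁺]^3 in the denominator gives [Cu²⁺] = 5.1 × 10^-4 M.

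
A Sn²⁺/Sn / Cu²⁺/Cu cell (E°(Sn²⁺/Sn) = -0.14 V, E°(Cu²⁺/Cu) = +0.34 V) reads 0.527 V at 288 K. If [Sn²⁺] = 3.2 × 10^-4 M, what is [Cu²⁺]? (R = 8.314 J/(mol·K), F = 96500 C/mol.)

0.014 M

From the Nernst equation, ln Q = nF(E° − E)/RT = 2×96500×(0.48 − 0.527)/(8.314×288) = -3.788, so Q = 0.0226.
With Q = [Sn²⁺]/[Cu²⁺] and the known concentrations, [Cu²⁺] in the denominator gives [Cu²⁺] = 0.014 M.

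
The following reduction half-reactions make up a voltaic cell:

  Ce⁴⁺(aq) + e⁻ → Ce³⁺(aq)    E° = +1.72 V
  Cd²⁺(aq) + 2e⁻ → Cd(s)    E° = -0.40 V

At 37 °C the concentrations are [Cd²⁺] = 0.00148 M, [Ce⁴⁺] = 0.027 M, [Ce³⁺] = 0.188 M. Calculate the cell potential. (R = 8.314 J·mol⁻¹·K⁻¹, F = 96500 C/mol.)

2.16 V

The Ce⁴⁺/Ce³⁺ couple has the higher reduction potential and acts as the cathode, so E°_cell = +1.72 − (-0.40) = 2.12 V.
Balancing electrons gives n = 2; the reaction quotient is Q = [Cd²⁺]·[Ce³⁺]^2/[Ce⁴⁺]^2 = 0.0718.
E = E° − (RT/nF) ln Q = 2.12 − (8.314×310)/(2×96500) × (-2.635) = 2.120 + 0.035 = 2.155 V.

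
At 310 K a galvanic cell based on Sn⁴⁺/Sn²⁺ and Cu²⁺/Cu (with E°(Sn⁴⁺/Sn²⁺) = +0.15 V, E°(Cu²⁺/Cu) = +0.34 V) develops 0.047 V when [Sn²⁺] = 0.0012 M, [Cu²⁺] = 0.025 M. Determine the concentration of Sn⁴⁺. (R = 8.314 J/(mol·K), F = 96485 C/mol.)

1.3 M

From the Nernst equation, ln Q = nF(E° − E)/RT = 2×96485×(0.19 − 0.047)/(8.314×310) = 10.707, so Q = 4.47 × 10^4.
With Q = [Sn⁴⁺]/([Sn²⁺]·[Cu²⁺]) and the known concentrations, [Sn⁴⁺] in the numerator gives [Sn⁴⁺] = 1.3 M.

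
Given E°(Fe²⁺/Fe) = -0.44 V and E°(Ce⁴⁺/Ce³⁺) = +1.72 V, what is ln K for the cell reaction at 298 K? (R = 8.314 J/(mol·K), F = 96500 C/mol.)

ln K = 168.3

E°_cell = +1.72 − (-0.44) = 2.16 V, with n = 2 electrons transferred.
At equilibrium E = 0, so the Nernst equation gives ln K = nFE°/RT = (2)(96500)(2.16)/((8.314)(298)) = 168.26.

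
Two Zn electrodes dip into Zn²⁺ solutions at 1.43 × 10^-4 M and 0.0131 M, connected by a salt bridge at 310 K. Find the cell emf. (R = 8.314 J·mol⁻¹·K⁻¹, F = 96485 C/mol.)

0.060 V

Both half-cells are Zn²⁺/Zn, so E°_cell = 0. The concentrated side is the cathode; the cell reaction moves Zn²⁺ from high to low concentration with n = 2.
Q = [Zn²⁺]_dilute/[Zn²⁺]_conc = 1.43 × 10^-4/0.0131 = 0.0109.
E = 0 − (RT/nF) ln Q = −((8.314×310)/(2×96485))(-4.518) = 0.0603 V.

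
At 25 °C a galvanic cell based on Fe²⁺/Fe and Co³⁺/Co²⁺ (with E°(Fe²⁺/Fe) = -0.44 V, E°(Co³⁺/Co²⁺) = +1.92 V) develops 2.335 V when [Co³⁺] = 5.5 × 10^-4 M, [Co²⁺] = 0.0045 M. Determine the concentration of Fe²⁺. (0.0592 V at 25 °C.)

0.1 M

From the Nernst equation, log Q = n(E° − E)/0.0592 = 2(2.36 − 2.335)/0.0592 = 0.845, so Q = 6.99.
With Q = [Fe²⁺]·[Co²⁺]^2/[Co³⁺]^2 and the known concentrations, [Fe²⁺] in the numerator gives [Fe²⁺] = 0.1 M.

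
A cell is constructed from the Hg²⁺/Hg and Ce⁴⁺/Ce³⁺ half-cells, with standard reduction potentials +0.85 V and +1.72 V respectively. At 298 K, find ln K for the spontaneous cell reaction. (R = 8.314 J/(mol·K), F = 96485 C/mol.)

ln K = 67.8

E°_cell = +1.72 − (+0.85) = 0.87 V, with n = 2 electrons transferred.
At equilibrium E = 0, so the Nernst equation gives ln K = nFE°/RT = (2)(96485)(0.87)/((8.314)(298)) = 67.76.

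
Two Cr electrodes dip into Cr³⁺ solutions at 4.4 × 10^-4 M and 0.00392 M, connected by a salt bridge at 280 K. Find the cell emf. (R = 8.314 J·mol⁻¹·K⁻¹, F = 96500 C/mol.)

Both half-cells are Cr³⁺/Cr, so E°_cell = 0. The concentrated side is the cathode; the cell reaction moves Cr³⁺ from high to low concentration with n = 3.
Q = [Cr³⁺]_dilute/[Cr³⁺]_conc = 4.4 × 10^-4/0.00392 = 0.112.
E = 0 − (RT/nF) ln Q = −((8.314×280)/(3×96500))(-2.187) = 0.0176 V.

0.018 V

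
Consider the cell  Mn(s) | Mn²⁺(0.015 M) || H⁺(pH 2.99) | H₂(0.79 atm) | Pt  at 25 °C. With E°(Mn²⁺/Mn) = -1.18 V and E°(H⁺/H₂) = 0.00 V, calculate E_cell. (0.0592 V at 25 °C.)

The hydrogen couple is the cathode, so E°_cell = 1.18 V; n = 2.
[H⁺] = 10^(−2.99) = 0.0010 M, and Q = [Mn²⁺]·P(H₂) / [H⁺]^2 = 1.13 × 10^4.
E = E° − (0.0592/2) log Q = 1.18 − (0.0592/2)(4.054) = 1.060 V.

1.06 V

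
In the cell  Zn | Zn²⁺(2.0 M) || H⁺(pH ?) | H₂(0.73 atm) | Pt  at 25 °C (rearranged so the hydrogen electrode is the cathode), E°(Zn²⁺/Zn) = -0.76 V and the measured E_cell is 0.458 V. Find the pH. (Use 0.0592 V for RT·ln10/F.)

pH = 5.02

E°_cell = 0.76 V and n = 2.
log Q = n(E° − E)/0.0592 = 2×(0.76 − 0.458)/0.0592 = 10.203.
With Q = [Zn²⁺]·P(H₂) / [H⁺]^2, solving for [H⁺] gives log[H⁺] = -5.019, so pH = 5.02.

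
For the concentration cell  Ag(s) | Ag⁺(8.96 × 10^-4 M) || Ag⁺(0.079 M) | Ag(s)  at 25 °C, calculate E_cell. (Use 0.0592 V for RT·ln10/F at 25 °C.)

0.12 V

Both half-cells are Ag⁺/Ag, so E°_cell = 0. The concentrated side is the cathode; the cell reaction moves Ag⁺ from high to low concentration with n = 1.
Q = [Ag⁺]_dilute/[Ag⁺]_conc = 8.96 × 10^-4/0.079 = 0.0113.
E = 0 − (0.0592/1) log Q = −(0.0592/1)(-1.945) = 0.1151 V.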